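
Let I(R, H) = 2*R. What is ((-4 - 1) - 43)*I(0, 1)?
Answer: 0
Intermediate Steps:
((-4 - 1) - 43)*I(0, 1) = ((-4 - 1) - 43)*(2*0) = (-5 - 43)*0 = -48*0 = 0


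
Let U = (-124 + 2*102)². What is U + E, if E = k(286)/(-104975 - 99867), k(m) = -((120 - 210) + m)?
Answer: 655494498/102421 ≈ 6400.0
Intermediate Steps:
k(m) = 90 - m (k(m) = -(-90 + m) = 90 - m)
U = 6400 (U = (-124 + 204)² = 80² = 6400)
E = 98/102421 (E = (90 - 1*286)/(-104975 - 99867) = (90 - 286)/(-204842) = -196*(-1/204842) = 98/102421 ≈ 0.00095684)
U + E = 6400 + 98/102421 = 655494498/102421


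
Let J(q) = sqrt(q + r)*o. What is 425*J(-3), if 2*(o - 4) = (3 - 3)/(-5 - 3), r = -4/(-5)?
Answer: 340*I*sqrt(55) ≈ 2521.5*I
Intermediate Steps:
r = 4/5 (r = -4*(-1/5) = 4/5 ≈ 0.80000)
o = 4 (o = 4 + ((3 - 3)/(-5 - 3))/2 = 4 + (0/(-8))/2 = 4 + (0*(-1/8))/2 = 4 + (1/2)*0 = 4 + 0 = 4)
J(q) = 4*sqrt(4/5 + q) (J(q) = sqrt(q + 4/5)*4 = sqrt(4/5 + q)*4 = 4*sqrt(4/5 + q))
425*J(-3) = 425*(4*sqrt(20 + 25*(-3))/5) = 425*(4*sqrt(20 - 75)/5) = 425*(4*sqrt(-55)/5) = 425*(4*(I*sqrt(55))/5) = 425*(4*I*sqrt(55)/5) = 340*I*sqrt(55)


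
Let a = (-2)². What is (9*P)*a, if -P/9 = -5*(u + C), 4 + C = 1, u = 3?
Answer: 0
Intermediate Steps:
C = -3 (C = -4 + 1 = -3)
a = 4
P = 0 (P = -(-45)*(3 - 3) = -(-45)*0 = -9*0 = 0)
(9*P)*a = (9*0)*4 = 0*4 = 0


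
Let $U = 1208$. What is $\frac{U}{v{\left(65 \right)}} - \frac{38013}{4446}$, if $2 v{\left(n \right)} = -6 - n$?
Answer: $- \frac{4480153}{105222} \approx -42.578$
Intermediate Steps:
$v{\left(n \right)} = -3 - \frac{n}{2}$ ($v{\left(n \right)} = \frac{-6 - n}{2} = -3 - \frac{n}{2}$)
$\frac{U}{v{\left(65 \right)}} - \frac{38013}{4446} = \frac{1208}{-3 - \frac{65}{2}} - \frac{38013}{4446} = \frac{1208}{-3 - \frac{65}{2}} - \frac{12671}{1482} = \frac{1208}{- \frac{71}{2}} - \frac{12671}{1482} = 1208 \left(- \frac{2}{71}\right) - \frac{12671}{1482} = - \frac{2416}{71} - \frac{12671}{1482} = - \frac{4480153}{105222}$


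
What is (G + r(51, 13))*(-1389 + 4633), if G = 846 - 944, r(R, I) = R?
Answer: -152468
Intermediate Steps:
G = -98
(G + r(51, 13))*(-1389 + 4633) = (-98 + 51)*(-1389 + 4633) = -47*3244 = -152468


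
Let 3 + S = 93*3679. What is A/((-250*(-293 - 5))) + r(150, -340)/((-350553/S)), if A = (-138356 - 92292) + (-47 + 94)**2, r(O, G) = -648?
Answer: 5479087922411/8705399500 ≈ 629.39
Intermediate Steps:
S = 342144 (S = -3 + 93*3679 = -3 + 342147 = 342144)
A = -228439 (A = -230648 + 47**2 = -230648 + 2209 = -228439)
A/((-250*(-293 - 5))) + r(150, -340)/((-350553/S)) = -228439*(-1/(250*(-293 - 5))) - 648/((-350553/342144)) = -228439/((-250*(-298))) - 648/((-350553*1/342144)) = -228439/74500 - 648/(-116851/114048) = -228439*1/74500 - 648*(-114048/116851) = -228439/74500 + 73903104/116851 = 5479087922411/8705399500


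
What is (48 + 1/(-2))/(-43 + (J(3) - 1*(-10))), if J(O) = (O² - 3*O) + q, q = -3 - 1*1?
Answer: -95/74 ≈ -1.2838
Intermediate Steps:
q = -4 (q = -3 - 1 = -4)
J(O) = -4 + O² - 3*O (J(O) = (O² - 3*O) - 4 = -4 + O² - 3*O)
(48 + 1/(-2))/(-43 + (J(3) - 1*(-10))) = (48 + 1/(-2))/(-43 + ((-4 + 3² - 3*3) - 1*(-10))) = (48 - ½)/(-43 + ((-4 + 9 - 9) + 10)) = 95/(2*(-43 + (-4 + 10))) = 95/(2*(-43 + 6)) = (95/2)/(-37) = (95/2)*(-1/37) = -95/74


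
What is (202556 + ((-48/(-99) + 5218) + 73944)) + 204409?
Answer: 16042207/33 ≈ 4.8613e+5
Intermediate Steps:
(202556 + ((-48/(-99) + 5218) + 73944)) + 204409 = (202556 + ((-48*(-1/99) + 5218) + 73944)) + 204409 = (202556 + ((16/33 + 5218) + 73944)) + 204409 = (202556 + (172210/33 + 73944)) + 204409 = (202556 + 2612362/33) + 204409 = 9296710/33 + 204409 = 16042207/33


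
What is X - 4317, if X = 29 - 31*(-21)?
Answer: -3637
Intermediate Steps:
X = 680 (X = 29 + 651 = 680)
X - 4317 = 680 - 4317 = -3637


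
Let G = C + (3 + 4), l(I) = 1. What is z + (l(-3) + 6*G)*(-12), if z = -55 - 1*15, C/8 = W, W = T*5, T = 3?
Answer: -9226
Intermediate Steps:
W = 15 (W = 3*5 = 15)
C = 120 (C = 8*15 = 120)
z = -70 (z = -55 - 15 = -70)
G = 127 (G = 120 + (3 + 4) = 120 + 7 = 127)
z + (l(-3) + 6*G)*(-12) = -70 + (1 + 6*127)*(-12) = -70 + (1 + 762)*(-12) = -70 + 763*(-12) = -70 - 9156 = -9226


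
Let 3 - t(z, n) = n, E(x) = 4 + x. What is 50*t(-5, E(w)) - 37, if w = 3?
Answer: -237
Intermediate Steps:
t(z, n) = 3 - n
50*t(-5, E(w)) - 37 = 50*(3 - (4 + 3)) - 37 = 50*(3 - 1*7) - 37 = 50*(3 - 7) - 37 = 50*(-4) - 37 = -200 - 37 = -237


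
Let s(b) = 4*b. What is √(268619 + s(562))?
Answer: √270867 ≈ 520.45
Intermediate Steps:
√(268619 + s(562)) = √(268619 + 4*562) = √(268619 + 2248) = √270867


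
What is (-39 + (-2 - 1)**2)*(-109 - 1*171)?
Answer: 8400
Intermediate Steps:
(-39 + (-2 - 1)**2)*(-109 - 1*171) = (-39 + (-3)**2)*(-109 - 171) = (-39 + 9)*(-280) = -30*(-280) = 8400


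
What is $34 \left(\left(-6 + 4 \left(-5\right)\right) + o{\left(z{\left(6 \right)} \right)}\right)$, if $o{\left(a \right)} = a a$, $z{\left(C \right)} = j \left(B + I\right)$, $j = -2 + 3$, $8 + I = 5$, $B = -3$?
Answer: $340$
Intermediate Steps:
$I = -3$ ($I = -8 + 5 = -3$)
$j = 1$
$z{\left(C \right)} = -6$ ($z{\left(C \right)} = 1 \left(-3 - 3\right) = 1 \left(-6\right) = -6$)
$o{\left(a \right)} = a^{2}$
$34 \left(\left(-6 + 4 \left(-5\right)\right) + o{\left(z{\left(6 \right)} \right)}\right) = 34 \left(\left(-6 + 4 \left(-5\right)\right) + \left(-6\right)^{2}\right) = 34 \left(\left(-6 - 20\right) + 36\right) = 34 \left(-26 + 36\right) = 34 \cdot 10 = 340$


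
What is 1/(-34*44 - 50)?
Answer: -1/1546 ≈ -0.00064683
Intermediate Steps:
1/(-34*44 - 50) = 1/(-1496 - 50) = 1/(-1546) = -1/1546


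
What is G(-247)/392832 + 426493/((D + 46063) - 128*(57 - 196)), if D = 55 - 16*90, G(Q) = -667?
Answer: 83749215343/12270107520 ≈ 6.8255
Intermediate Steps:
D = -1385 (D = 55 - 1440 = -1385)
G(-247)/392832 + 426493/((D + 46063) - 128*(57 - 196)) = -667/392832 + 426493/((-1385 + 46063) - 128*(57 - 196)) = -667*1/392832 + 426493/(44678 - 128*(-139)) = -667/392832 + 426493/(44678 + 17792) = -667/392832 + 426493/62470 = 83749215343/12270107520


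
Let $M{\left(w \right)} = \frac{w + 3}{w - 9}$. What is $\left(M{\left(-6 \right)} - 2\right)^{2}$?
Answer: $\frac{81}{25} \approx 3.24$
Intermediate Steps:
$M{\left(w \right)} = \frac{3 + w}{-9 + w}$
$\left(M{\left(-6 \right)} - 2\right)^{2} = \left(\frac{3 - 6}{-9 - 6} - 2\right)^{2} = \left(\frac{1}{-15} \left(-3\right) - 2\right)^{2} = \left(\left(- \frac{1}{15}\right) \left(-3\right) - 2\right)^{2} = \left(\frac{1}{5} - 2\right)^{2} = \left(- \frac{9}{5}\right)^{2} = \frac{81}{25}$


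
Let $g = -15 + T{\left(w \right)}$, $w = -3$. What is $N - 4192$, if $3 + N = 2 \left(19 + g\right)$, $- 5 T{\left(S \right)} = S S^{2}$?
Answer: $- \frac{20881}{5} \approx -4176.2$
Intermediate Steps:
$T{\left(S \right)} = - \frac{S^{3}}{5}$ ($T{\left(S \right)} = - \frac{S S^{2}}{5} = - \frac{S^{3}}{5}$)
$g = - \frac{48}{5}$ ($g = -15 - \frac{\left(-3\right)^{3}}{5} = -15 - - \frac{27}{5} = -15 + \frac{27}{5} = - \frac{48}{5} \approx -9.6$)
$N = \frac{79}{5}$ ($N = -3 + 2 \left(19 - \frac{48}{5}\right) = -3 + 2 \cdot \frac{47}{5} = -3 + \frac{94}{5} = \frac{79}{5} \approx 15.8$)
$N - 4192 = \frac{79}{5} - 4192 = - \frac{20881}{5}$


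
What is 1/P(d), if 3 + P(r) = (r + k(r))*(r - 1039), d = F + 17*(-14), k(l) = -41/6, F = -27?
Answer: 3/1063403 ≈ 2.8211e-6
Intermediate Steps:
k(l) = -41/6 (k(l) = -41*1/6 = -41/6)
d = -265 (d = -27 + 17*(-14) = -27 - 238 = -265)
P(r) = -3 + (-1039 + r)*(-41/6 + r) (P(r) = -3 + (r - 41/6)*(r - 1039) = -3 + (-41/6 + r)*(-1039 + r) = -3 + (-1039 + r)*(-41/6 + r))
1/P(d) = 1/(42581/6 + (-265)**2 - 6275/6*(-265)) = 1/(42581/6 + 70225 + 1662875/6) = 1/(1063403/3) = 3/1063403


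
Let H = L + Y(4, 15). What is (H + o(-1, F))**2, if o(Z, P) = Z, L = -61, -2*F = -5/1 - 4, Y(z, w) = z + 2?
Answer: 3136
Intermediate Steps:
Y(z, w) = 2 + z
F = 9/2 (F = -(-5/1 - 4)/2 = -(-5 - 4)/2 = -1/2*(-9) = 9/2 ≈ 4.5000)
H = -55 (H = -61 + (2 + 4) = -61 + 6 = -55)
(H + o(-1, F))**2 = (-55 - 1)**2 = (-56)**2 = 3136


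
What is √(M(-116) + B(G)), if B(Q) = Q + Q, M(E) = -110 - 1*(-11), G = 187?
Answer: 5*√11 ≈ 16.583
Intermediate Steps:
M(E) = -99 (M(E) = -110 + 11 = -99)
B(Q) = 2*Q
√(M(-116) + B(G)) = √(-99 + 2*187) = √(-99 + 374) = √275 = 5*√11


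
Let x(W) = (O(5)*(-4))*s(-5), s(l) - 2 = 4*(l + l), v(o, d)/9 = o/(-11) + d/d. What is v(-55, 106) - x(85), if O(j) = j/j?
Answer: -98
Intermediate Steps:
v(o, d) = 9 - 9*o/11 (v(o, d) = 9*(o/(-11) + d/d) = 9*(o*(-1/11) + 1) = 9*(-o/11 + 1) = 9*(1 - o/11) = 9 - 9*o/11)
s(l) = 2 + 8*l (s(l) = 2 + 4*(l + l) = 2 + 4*(2*l) = 2 + 8*l)
O(j) = 1
x(W) = 152 (x(W) = (1*(-4))*(2 + 8*(-5)) = -4*(2 - 40) = -4*(-38) = 152)
v(-55, 106) - x(85) = (9 - 9/11*(-55)) - 1*152 = (9 + 45) - 152 = 54 - 152 = -98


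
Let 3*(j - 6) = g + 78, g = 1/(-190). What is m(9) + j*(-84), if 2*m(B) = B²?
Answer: -502997/190 ≈ -2647.4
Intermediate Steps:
g = -1/190 ≈ -0.0052632
m(B) = B²/2
j = 18239/570 (j = 6 + (-1/190 + 78)/3 = 6 + (⅓)*(14819/190) = 6 + 14819/570 = 18239/570 ≈ 31.998)
m(9) + j*(-84) = (½)*9² + (18239/570)*(-84) = (½)*81 - 255346/95 = 81/2 - 255346/95 = -502997/190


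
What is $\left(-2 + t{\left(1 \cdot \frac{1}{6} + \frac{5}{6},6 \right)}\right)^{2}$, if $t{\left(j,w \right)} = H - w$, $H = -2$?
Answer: $100$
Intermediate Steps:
$t{\left(j,w \right)} = -2 - w$
$\left(-2 + t{\left(1 \cdot \frac{1}{6} + \frac{5}{6},6 \right)}\right)^{2} = \left(-2 - 8\right)^{2} = \left(-10\right)^{2} = 100$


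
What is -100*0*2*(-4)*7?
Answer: 0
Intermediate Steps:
-100*0*2*(-4)*7 = -0*(-4)*7 = -100*0*7 = 0*7 = 0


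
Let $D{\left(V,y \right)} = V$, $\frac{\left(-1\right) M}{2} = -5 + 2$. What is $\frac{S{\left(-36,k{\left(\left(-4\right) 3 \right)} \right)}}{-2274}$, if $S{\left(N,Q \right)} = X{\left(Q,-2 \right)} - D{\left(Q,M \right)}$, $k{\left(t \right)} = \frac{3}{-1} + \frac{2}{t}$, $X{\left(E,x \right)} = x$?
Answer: $- \frac{7}{13644} \approx -0.00051305$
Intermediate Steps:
$M = 6$ ($M = - 2 \left(-5 + 2\right) = \left(-2\right) \left(-3\right) = 6$)
$k{\left(t \right)} = -3 + \frac{2}{t}$ ($k{\left(t \right)} = 3 \left(-1\right) + \frac{2}{t} = -3 + \frac{2}{t}$)
$S{\left(N,Q \right)} = -2 - Q$
$\frac{S{\left(-36,k{\left(\left(-4\right) 3 \right)} \right)}}{-2274} = \frac{-2 - \left(-3 + \frac{2}{\left(-4\right) 3}\right)}{-2274} = \left(-2 - \left(-3 + \frac{2}{-12}\right)\right) \left(- \frac{1}{2274}\right) = \left(-2 - \left(-3 + 2 \left(- \frac{1}{12}\right)\right)\right) \left(- \frac{1}{2274}\right) = \left(-2 - \left(-3 - \frac{1}{6}\right)\right) \left(- \frac{1}{2274}\right) = \left(-2 - - \frac{19}{6}\right) \left(- \frac{1}{2274}\right) = \left(-2 + \frac{19}{6}\right) \left(- \frac{1}{2274}\right) = \frac{7}{6} \left(- \frac{1}{2274}\right) = - \frac{7}{13644}$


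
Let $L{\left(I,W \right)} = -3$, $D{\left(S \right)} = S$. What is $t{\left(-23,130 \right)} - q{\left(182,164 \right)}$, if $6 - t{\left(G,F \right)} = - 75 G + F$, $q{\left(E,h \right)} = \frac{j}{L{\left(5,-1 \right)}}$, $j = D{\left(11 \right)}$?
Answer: $- \frac{5536}{3} \approx -1845.3$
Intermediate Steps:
$j = 11$
$q{\left(E,h \right)} = - \frac{11}{3}$ ($q{\left(E,h \right)} = \frac{11}{-3} = 11 \left(- \frac{1}{3}\right) = - \frac{11}{3}$)
$t{\left(G,F \right)} = 6 - F + 75 G$ ($t{\left(G,F \right)} = 6 - \left(- 75 G + F\right) = 6 - \left(F - 75 G\right) = 6 - F + 75 G$)
$t{\left(-23,130 \right)} - q{\left(182,164 \right)} = \left(6 - 130 + 75 \left(-23\right)\right) - - \frac{11}{3} = \left(6 - 130 - 1725\right) + \frac{11}{3} = -1849 + \frac{11}{3} = - \frac{5536}{3}$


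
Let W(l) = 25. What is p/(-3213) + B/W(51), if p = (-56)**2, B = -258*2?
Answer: -248044/11475 ≈ -21.616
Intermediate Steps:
B = -516
p = 3136
p/(-3213) + B/W(51) = 3136/(-3213) - 516/25 = 3136*(-1/3213) - 516*1/25 = -448/459 - 516/25 = -248044/11475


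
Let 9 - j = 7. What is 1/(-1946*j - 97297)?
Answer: -1/101189 ≈ -9.8825e-6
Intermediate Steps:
j = 2 (j = 9 - 1*7 = 9 - 7 = 2)
1/(-1946*j - 97297) = 1/(-1946*2 - 97297) = 1/(-3892 - 97297) = 1/(-101189) = -1/101189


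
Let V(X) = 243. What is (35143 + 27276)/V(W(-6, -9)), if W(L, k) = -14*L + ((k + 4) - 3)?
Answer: 62419/243 ≈ 256.87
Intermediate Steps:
W(L, k) = 1 + k - 14*L (W(L, k) = -14*L + ((4 + k) - 3) = -14*L + (1 + k) = 1 + k - 14*L)
(35143 + 27276)/V(W(-6, -9)) = (35143 + 27276)/243 = 62419*(1/243) = 62419/243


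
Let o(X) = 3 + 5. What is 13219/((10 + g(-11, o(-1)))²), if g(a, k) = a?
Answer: 13219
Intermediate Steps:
o(X) = 8
13219/((10 + g(-11, o(-1)))²) = 13219/((10 - 11)²) = 13219/((-1)²) = 13219/1 = 13219*1 = 13219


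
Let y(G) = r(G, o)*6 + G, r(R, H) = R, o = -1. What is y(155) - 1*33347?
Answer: -32262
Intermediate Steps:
y(G) = 7*G (y(G) = G*6 + G = 6*G + G = 7*G)
y(155) - 1*33347 = 7*155 - 1*33347 = 1085 - 33347 = -32262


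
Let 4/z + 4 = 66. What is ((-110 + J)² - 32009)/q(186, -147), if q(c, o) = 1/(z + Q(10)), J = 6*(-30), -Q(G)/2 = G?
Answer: -32192238/31 ≈ -1.0385e+6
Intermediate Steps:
z = 2/31 (z = 4/(-4 + 66) = 4/62 = 4*(1/62) = 2/31 ≈ 0.064516)
Q(G) = -2*G
J = -180
q(c, o) = -31/618 (q(c, o) = 1/(2/31 - 2*10) = 1/(2/31 - 20) = 1/(-618/31) = -31/618)
((-110 + J)² - 32009)/q(186, -147) = ((-110 - 180)² - 32009)/(-31/618) = ((-290)² - 32009)*(-618/31) = (84100 - 32009)*(-618/31) = 52091*(-618/31) = -32192238/31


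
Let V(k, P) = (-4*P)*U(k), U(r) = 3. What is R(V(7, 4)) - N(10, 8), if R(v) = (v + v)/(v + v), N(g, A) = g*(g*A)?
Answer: -799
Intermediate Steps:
V(k, P) = -12*P (V(k, P) = -4*P*3 = -12*P)
N(g, A) = A*g² (N(g, A) = g*(A*g) = A*g²)
R(v) = 1 (R(v) = (2*v)/((2*v)) = (2*v)*(1/(2*v)) = 1)
R(V(7, 4)) - N(10, 8) = 1 - 8*10² = 1 - 8*100 = 1 - 1*800 = 1 - 800 = -799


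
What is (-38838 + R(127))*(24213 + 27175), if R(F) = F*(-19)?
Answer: -2119806388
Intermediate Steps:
R(F) = -19*F
(-38838 + R(127))*(24213 + 27175) = (-38838 - 19*127)*(24213 + 27175) = (-38838 - 2413)*51388 = -41251*51388 = -2119806388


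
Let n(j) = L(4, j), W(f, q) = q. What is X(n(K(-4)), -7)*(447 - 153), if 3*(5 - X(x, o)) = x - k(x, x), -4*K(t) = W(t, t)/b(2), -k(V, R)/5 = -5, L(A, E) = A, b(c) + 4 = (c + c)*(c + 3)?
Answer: 3528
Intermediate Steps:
b(c) = -4 + 2*c*(3 + c) (b(c) = -4 + (c + c)*(c + 3) = -4 + (2*c)*(3 + c) = -4 + 2*c*(3 + c))
k(V, R) = 25 (k(V, R) = -5*(-5) = 25)
K(t) = -t/64 (K(t) = -t/(4*(-4 + 2*2² + 6*2)) = -t/(4*(-4 + 2*4 + 12)) = -t/(4*(-4 + 8 + 12)) = -t/(4*16) = -t/64)
n(j) = 4
X(x, o) = 40/3 - x/3 (X(x, o) = 5 - (x - 1*25)/3 = 5 - (x - 25)/3 = 5 - (-25 + x)/3 = 5 + (25/3 - x/3) = 40/3 - x/3)
X(n(K(-4)), -7)*(447 - 153) = (40/3 - ⅓*4)*(447 - 153) = (40/3 - 4/3)*294 = 12*294 = 3528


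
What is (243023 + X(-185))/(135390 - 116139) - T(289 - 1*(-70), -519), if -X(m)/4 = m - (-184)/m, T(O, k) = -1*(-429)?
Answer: -494252908/1187145 ≈ -416.34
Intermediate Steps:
T(O, k) = 429
X(m) = -736/m - 4*m (X(m) = -4*(m - (-184)/m) = -4*(m + 184/m) = -736/m - 4*m)
(243023 + X(-185))/(135390 - 116139) - T(289 - 1*(-70), -519) = (243023 + (-736/(-185) - 4*(-185)))/(135390 - 116139) - 1*429 = (243023 + (-736*(-1/185) + 740))/19251 - 429 = (243023 + (736/185 + 740))*(1/19251) - 429 = (243023 + 137636/185)*(1/19251) - 429 = (45096891/185)*(1/19251) - 429 = 15032297/1187145 - 429 = -494252908/1187145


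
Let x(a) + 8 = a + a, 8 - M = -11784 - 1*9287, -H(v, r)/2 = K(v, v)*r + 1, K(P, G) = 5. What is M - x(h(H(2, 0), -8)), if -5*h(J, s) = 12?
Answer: 105459/5 ≈ 21092.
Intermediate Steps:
H(v, r) = -2 - 10*r (H(v, r) = -2*(5*r + 1) = -2*(1 + 5*r) = -2 - 10*r)
h(J, s) = -12/5 (h(J, s) = -⅕*12 = -12/5)
M = 21079 (M = 8 - (-11784 - 1*9287) = 8 - (-11784 - 9287) = 8 - 1*(-21071) = 8 + 21071 = 21079)
x(a) = -8 + 2*a (x(a) = -8 + (a + a) = -8 + 2*a)
M - x(h(H(2, 0), -8)) = 21079 - (-8 + 2*(-12/5)) = 21079 - (-8 - 24/5) = 21079 - 1*(-64/5) = 21079 + 64/5 = 105459/5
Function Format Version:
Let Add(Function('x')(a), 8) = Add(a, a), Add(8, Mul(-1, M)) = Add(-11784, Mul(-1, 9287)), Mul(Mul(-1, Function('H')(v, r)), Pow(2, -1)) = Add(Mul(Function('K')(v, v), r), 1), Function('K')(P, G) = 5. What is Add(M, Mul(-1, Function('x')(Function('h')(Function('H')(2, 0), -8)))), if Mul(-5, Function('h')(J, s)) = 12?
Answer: Rational(105459, 5) ≈ 21092.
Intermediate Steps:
Function('H')(v, r) = Add(-2, Mul(-10, r)) (Function('H')(v, r) = Mul(-2, Add(Mul(5, r), 1)) = Mul(-2, Add(1, Mul(5, r))) = Add(-2, Mul(-10, r)))
Function('h')(J, s) = Rational(-12, 5) (Function('h')(J, s) = Mul(Rational(-1, 5), 12) = Rational(-12, 5))
M = 21079 (M = Add(8, Mul(-1, Add(-11784, Mul(-1, 9287)))) = Add(8, Mul(-1, Add(-11784, -9287))) = Add(8, Mul(-1, -21071)) = Add(8, 21071) = 21079)
Function('x')(a) = Add(-8, Mul(2, a)) (Function('x')(a) = Add(-8, Add(a, a)) = Add(-8, Mul(2, a)))
Add(M, Mul(-1, Function('x')(Function('h')(Function('H')(2, 0), -8)))) = Add(21079, Mul(-1, Add(-8, Mul(2, Rational(-12, 5))))) = Add(21079, Mul(-1, Add(-8, Rational(-24, 5)))) = Add(21079, Mul(-1, Rational(-64, 5))) = Add(21079, Rational(64, 5)) = Rational(105459, 5)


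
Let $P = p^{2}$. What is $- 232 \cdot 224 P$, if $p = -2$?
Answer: $-207872$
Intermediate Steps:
$P = 4$ ($P = \left(-2\right)^{2} = 4$)
$- 232 \cdot 224 P = - 232 \cdot 224 \cdot 4 = \left(-232\right) 896 = -207872$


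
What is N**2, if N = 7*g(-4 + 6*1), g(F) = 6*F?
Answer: 7056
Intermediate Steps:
N = 84 (N = 7*(6*(-4 + 6*1)) = 7*(6*(-4 + 6)) = 7*(6*2) = 7*12 = 84)
N**2 = 84**2 = 7056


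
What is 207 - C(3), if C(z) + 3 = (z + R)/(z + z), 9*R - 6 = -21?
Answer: 1888/9 ≈ 209.78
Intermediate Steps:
R = -5/3 (R = ⅔ + (⅑)*(-21) = ⅔ - 7/3 = -5/3 ≈ -1.6667)
C(z) = -3 + (-5/3 + z)/(2*z) (C(z) = -3 + (z - 5/3)/(z + z) = -3 + (-5/3 + z)/((2*z)) = -3 + (-5/3 + z)*(1/(2*z)) = -3 + (-5/3 + z)/(2*z))
207 - C(3) = 207 - 5*(-1 - 3*3)/(6*3) = 207 - 5*(-1 - 9)/(6*3) = 207 - 5*(-10)/(6*3) = 207 - 1*(-25/9) = 207 + 25/9 = 1888/9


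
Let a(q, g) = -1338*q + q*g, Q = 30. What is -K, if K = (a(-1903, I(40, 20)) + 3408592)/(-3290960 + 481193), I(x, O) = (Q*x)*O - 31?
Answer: -39658201/2809767 ≈ -14.114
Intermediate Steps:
I(x, O) = -31 + 30*O*x (I(x, O) = (30*x)*O - 31 = 30*O*x - 31 = -31 + 30*O*x)
a(q, g) = -1338*q + g*q
K = 39658201/2809767 (K = (-1903*(-1338 + (-31 + 30*20*40)) + 3408592)/(-3290960 + 481193) = (-1903*(-1338 + (-31 + 24000)) + 3408592)/(-2809767) = (-1903*(-1338 + 23969) + 3408592)*(-1/2809767) = (-1903*22631 + 3408592)*(-1/2809767) = (-43066793 + 3408592)*(-1/2809767) = -39658201*(-1/2809767) = 39658201/2809767 ≈ 14.114)
-K = -1*39658201/2809767 = -39658201/2809767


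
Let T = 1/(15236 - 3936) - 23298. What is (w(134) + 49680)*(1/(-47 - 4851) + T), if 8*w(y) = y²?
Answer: -66955798021568049/55347400 ≈ -1.2097e+9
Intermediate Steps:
w(y) = y²/8
T = -263267399/11300 (T = 1/11300 - 23298 = -263267399/11300 ≈ -23298.)
(w(134) + 49680)*(1/(-47 - 4851) + T) = ((⅛)*134² + 49680)*(1/(-47 - 4851) - 263267399/11300) = ((⅛)*17956 + 49680)*(1/(-4898) - 263267399/11300) = (4489/2 + 49680)*(-1/4898 - 263267399/11300) = (103849/2)*(-644741865801/27673700) = -66955798021568049/55347400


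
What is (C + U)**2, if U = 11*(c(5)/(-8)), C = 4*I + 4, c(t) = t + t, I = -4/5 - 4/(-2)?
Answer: 9801/400 ≈ 24.503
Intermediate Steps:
I = 6/5 (I = -4*1/5 - 4*(-1/2) = -4/5 + 2 = 6/5 ≈ 1.2000)
c(t) = 2*t
C = 44/5 (C = 4*(6/5) + 4 = 24/5 + 4 = 44/5 ≈ 8.8000)
U = -55/4 (U = 11*((2*5)/(-8)) = 11*(10*(-1/8)) = 11*(-5/4) = -55/4 ≈ -13.750)
(C + U)**2 = (44/5 - 55/4)**2 = (-99/20)**2 = 9801/400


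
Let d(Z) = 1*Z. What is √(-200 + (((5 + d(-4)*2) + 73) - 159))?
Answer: 17*I ≈ 17.0*I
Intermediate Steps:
d(Z) = Z
√(-200 + (((5 + d(-4)*2) + 73) - 159)) = √(-200 + (((5 - 4*2) + 73) - 159)) = √(-200 + (((5 - 8) + 73) - 159)) = √(-200 + ((-3 + 73) - 159)) = √(-200 + (70 - 159)) = √(-200 - 89) = √(-289) = 17*I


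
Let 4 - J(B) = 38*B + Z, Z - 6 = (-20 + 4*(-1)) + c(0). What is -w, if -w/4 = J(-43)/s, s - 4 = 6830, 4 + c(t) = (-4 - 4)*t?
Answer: 3320/3417 ≈ 0.97161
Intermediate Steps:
c(t) = -4 - 8*t (c(t) = -4 + (-4 - 4)*t = -4 - 8*t)
s = 6834 (s = 4 + 6830 = 6834)
Z = -22 (Z = 6 + ((-20 + 4*(-1)) + (-4 - 8*0)) = 6 + ((-20 - 4) + (-4 + 0)) = 6 + (-24 - 4) = 6 - 28 = -22)
J(B) = 26 - 38*B (J(B) = 4 - (38*B - 22) = 4 - (-22 + 38*B) = 4 + (22 - 38*B) = 26 - 38*B)
w = -3320/3417 (w = -4*(26 - 38*(-43))/6834 = -4*(26 + 1634)/6834 = -6640/6834 = -4*830/3417 = -3320/3417 ≈ -0.97161)
-w = -1*(-3320/3417) = 3320/3417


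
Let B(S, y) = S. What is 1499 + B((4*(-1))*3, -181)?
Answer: 1487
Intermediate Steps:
1499 + B((4*(-1))*3, -181) = 1499 + (4*(-1))*3 = 1499 - 4*3 = 1499 - 12 = 1487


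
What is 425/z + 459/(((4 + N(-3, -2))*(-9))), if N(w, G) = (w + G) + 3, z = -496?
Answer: -13073/496 ≈ -26.357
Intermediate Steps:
N(w, G) = 3 + G + w (N(w, G) = (G + w) + 3 = 3 + G + w)
425/z + 459/(((4 + N(-3, -2))*(-9))) = 425/(-496) + 459/(((4 + (3 - 2 - 3))*(-9))) = 425*(-1/496) + 459/(((4 - 2)*(-9))) = -425/496 + 459/((2*(-9))) = -425/496 + 459/(-18) = -425/496 + 459*(-1/18) = -425/496 - 51/2 = -13073/496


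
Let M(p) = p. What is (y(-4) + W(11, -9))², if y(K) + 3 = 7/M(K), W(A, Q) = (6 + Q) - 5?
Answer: 2601/16 ≈ 162.56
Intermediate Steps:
W(A, Q) = 1 + Q
y(K) = -3 + 7/K
(y(-4) + W(11, -9))² = ((-3 + 7/(-4)) + (1 - 9))² = ((-3 + 7*(-¼)) - 8)² = ((-3 - 7/4) - 8)² = (-19/4 - 8)² = (-51/4)² = 2601/16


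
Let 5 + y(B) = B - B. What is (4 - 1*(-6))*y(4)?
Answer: -50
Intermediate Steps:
y(B) = -5 (y(B) = -5 + (B - B) = -5 + 0 = -5)
(4 - 1*(-6))*y(4) = (4 - 1*(-6))*(-5) = (4 + 6)*(-5) = 10*(-5) = -50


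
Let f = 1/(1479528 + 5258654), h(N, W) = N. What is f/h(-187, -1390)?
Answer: -1/1260040034 ≈ -7.9363e-10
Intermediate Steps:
f = 1/6738182 ≈ 1.4841e-7
f/h(-187, -1390) = (1/6738182)/(-187) = (1/6738182)*(-1/187) = -1/1260040034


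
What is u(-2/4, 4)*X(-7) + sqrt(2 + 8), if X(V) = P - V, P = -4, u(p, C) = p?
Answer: -3/2 + sqrt(10) ≈ 1.6623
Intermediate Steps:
X(V) = -4 - V
u(-2/4, 4)*X(-7) + sqrt(2 + 8) = (-2/4)*(-4 - 1*(-7)) + sqrt(2 + 8) = (-2*1/4)*(-4 + 7) + sqrt(10) = -1/2*3 + sqrt(10) = -3/2 + sqrt(10)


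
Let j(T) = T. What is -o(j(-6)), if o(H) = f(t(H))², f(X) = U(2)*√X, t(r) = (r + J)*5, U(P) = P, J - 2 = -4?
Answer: 160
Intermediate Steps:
J = -2 (J = 2 - 4 = -2)
t(r) = -10 + 5*r (t(r) = (r - 2)*5 = (-2 + r)*5 = -10 + 5*r)
f(X) = 2*√X
o(H) = -40 + 20*H (o(H) = (2*√(-10 + 5*H))² = -40 + 20*H)
-o(j(-6)) = -(-40 + 20*(-6)) = -(-40 - 120) = -1*(-160) = 160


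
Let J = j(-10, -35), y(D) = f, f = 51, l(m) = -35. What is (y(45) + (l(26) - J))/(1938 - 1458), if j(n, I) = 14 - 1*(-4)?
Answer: -1/240 ≈ -0.0041667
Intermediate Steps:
j(n, I) = 18 (j(n, I) = 14 + 4 = 18)
y(D) = 51
J = 18
(y(45) + (l(26) - J))/(1938 - 1458) = (51 + (-35 - 1*18))/(1938 - 1458) = (51 + (-35 - 18))/480 = (51 - 53)*(1/480) = -2*1/480 = -1/240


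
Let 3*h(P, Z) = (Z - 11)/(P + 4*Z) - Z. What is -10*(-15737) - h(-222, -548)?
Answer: 1138350109/7242 ≈ 1.5719e+5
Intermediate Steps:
h(P, Z) = -Z/3 + (-11 + Z)/(3*(P + 4*Z)) (h(P, Z) = ((Z - 11)/(P + 4*Z) - Z)/3 = ((-11 + Z)/(P + 4*Z) - Z)/3 = (-Z + (-11 + Z)/(P + 4*Z))/3 = -Z/3 + (-11 + Z)/(3*(P + 4*Z)))
-10*(-15737) - h(-222, -548) = -10*(-15737) - (-11 - 548 - 4*(-548)**2 - 1*(-222)*(-548))/(3*(-222 + 4*(-548))) = 157370 - (-11 - 548 - 4*300304 - 121656)/(3*(-222 - 2192)) = 157370 - (-11 - 548 - 1201216 - 121656)/(3*(-2414)) = 157370 - (-1)*(-1323431)/(3*2414) = 157370 - 1*1323431/7242 = 157370 - 1323431/7242 = 1138350109/7242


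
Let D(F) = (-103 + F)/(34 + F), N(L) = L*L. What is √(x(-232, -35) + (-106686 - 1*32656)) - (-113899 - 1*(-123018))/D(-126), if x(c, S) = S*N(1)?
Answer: -838948/229 + I*√139377 ≈ -3663.5 + 373.33*I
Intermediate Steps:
N(L) = L²
D(F) = (-103 + F)/(34 + F)
x(c, S) = S (x(c, S) = S*1² = S*1 = S)
√(x(-232, -35) + (-106686 - 1*32656)) - (-113899 - 1*(-123018))/D(-126) = √(-35 + (-106686 - 1*32656)) - (-113899 - 1*(-123018))/((-103 - 126)/(34 - 126)) = √(-35 + (-106686 - 32656)) - (-113899 + 123018)/(-229/(-92)) = √(-35 - 139342) - 9119/((-1/92*(-229))) = √(-139377) - 9119/229/92 = I*√139377 - 9119*92/229 = I*√139377 - 1*838948/229 = I*√139377 - 838948/229 = -838948/229 + I*√139377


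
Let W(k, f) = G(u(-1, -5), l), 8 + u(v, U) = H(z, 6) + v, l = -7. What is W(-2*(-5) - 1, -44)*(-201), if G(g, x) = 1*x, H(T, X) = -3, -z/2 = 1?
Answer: 1407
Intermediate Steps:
z = -2 (z = -2*1 = -2)
u(v, U) = -11 + v (u(v, U) = -8 + (-3 + v) = -11 + v)
G(g, x) = x
W(k, f) = -7
W(-2*(-5) - 1, -44)*(-201) = -7*(-201) = 1407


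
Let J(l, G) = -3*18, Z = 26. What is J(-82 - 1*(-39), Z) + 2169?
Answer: 2115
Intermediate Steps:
J(l, G) = -54
J(-82 - 1*(-39), Z) + 2169 = -54 + 2169 = 2115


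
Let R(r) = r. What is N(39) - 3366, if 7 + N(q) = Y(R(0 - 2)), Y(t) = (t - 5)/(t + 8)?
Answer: -20245/6 ≈ -3374.2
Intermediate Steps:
Y(t) = (-5 + t)/(8 + t)
N(q) = -49/6 (N(q) = -7 + (-5 + (0 - 2))/(8 + (0 - 2)) = -7 + (-5 - 2)/(8 - 2) = -7 - 7/6 = -49/6)
N(39) - 3366 = -49/6 - 3366 = -20245/6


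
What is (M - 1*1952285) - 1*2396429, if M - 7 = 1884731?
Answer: -2463976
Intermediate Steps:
M = 1884738 (M = 7 + 1884731 = 1884738)
(M - 1*1952285) - 1*2396429 = (1884738 - 1*1952285) - 1*2396429 = (1884738 - 1952285) - 2396429 = -67547 - 2396429 = -2463976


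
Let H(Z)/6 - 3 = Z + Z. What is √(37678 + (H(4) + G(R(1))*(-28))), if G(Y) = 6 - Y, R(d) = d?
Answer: 2*√9401 ≈ 193.92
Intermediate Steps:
H(Z) = 18 + 12*Z (H(Z) = 18 + 6*(Z + Z) = 18 + 6*(2*Z) = 18 + 12*Z)
√(37678 + (H(4) + G(R(1))*(-28))) = √(37678 + ((18 + 12*4) + (6 - 1*1)*(-28))) = √(37678 + ((18 + 48) + (6 - 1)*(-28))) = √(37678 + (66 + 5*(-28))) = √(37678 + (66 - 140)) = √(37678 - 74) = √37604 = 2*√9401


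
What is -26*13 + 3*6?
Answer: -320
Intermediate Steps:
-26*13 + 3*6 = -338 + 18 = -320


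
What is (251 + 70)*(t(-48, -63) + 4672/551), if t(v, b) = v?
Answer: -6990096/551 ≈ -12686.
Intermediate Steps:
(251 + 70)*(t(-48, -63) + 4672/551) = (251 + 70)*(-48 + 4672/551) = 321*(-48 + 4672*(1/551)) = 321*(-48 + 4672/551) = 321*(-21776/551) = -6990096/551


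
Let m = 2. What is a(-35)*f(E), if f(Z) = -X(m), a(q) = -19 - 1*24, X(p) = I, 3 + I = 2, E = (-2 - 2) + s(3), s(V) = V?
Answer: -43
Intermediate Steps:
E = -1 (E = (-2 - 2) + 3 = -4 + 3 = -1)
I = -1 (I = -3 + 2 = -1)
X(p) = -1
a(q) = -43 (a(q) = -19 - 24 = -43)
f(Z) = 1 (f(Z) = -1*(-1) = 1)
a(-35)*f(E) = -43*1 = -43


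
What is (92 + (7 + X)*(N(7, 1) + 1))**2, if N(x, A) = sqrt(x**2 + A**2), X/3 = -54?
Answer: 1205219 + 97650*sqrt(2) ≈ 1.3433e+6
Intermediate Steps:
X = -162 (X = 3*(-54) = -162)
N(x, A) = sqrt(A**2 + x**2)
(92 + (7 + X)*(N(7, 1) + 1))**2 = (92 + (7 - 162)*(sqrt(1**2 + 7**2) + 1))**2 = (92 - 155*(sqrt(1 + 49) + 1))**2 = (92 - 155*(sqrt(50) + 1))**2 = (92 - 155*(5*sqrt(2) + 1))**2 = (92 - 155*(1 + 5*sqrt(2)))**2 = (92 + (-155 - 775*sqrt(2)))**2 = (-63 - 775*sqrt(2))**2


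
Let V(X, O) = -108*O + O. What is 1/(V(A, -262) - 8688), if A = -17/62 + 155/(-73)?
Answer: 1/19346 ≈ 5.1690e-5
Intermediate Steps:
A = -10851/4526 (A = -17*1/62 + 155*(-1/73) = -17/62 - 155/73 = -10851/4526 ≈ -2.3975)
V(X, O) = -107*O
1/(V(A, -262) - 8688) = 1/(-107*(-262) - 8688) = 1/(28034 - 8688) = 1/19346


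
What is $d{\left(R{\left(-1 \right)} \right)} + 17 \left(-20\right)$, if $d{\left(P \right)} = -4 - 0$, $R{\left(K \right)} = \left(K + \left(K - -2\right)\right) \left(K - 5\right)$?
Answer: $-344$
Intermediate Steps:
$R{\left(K \right)} = \left(-5 + K\right) \left(2 + 2 K\right)$ ($R{\left(K \right)} = \left(K + \left(K + 2\right)\right) \left(-5 + K\right) = \left(K + \left(2 + K\right)\right) \left(-5 + K\right) = \left(2 + 2 K\right) \left(-5 + K\right) = \left(-5 + K\right) \left(2 + 2 K\right)$)
$d{\left(P \right)} = -4$ ($d{\left(P \right)} = -4 + 0 = -4$)
$d{\left(R{\left(-1 \right)} \right)} + 17 \left(-20\right) = -4 + 17 \left(-20\right) = -4 - 340 = -344$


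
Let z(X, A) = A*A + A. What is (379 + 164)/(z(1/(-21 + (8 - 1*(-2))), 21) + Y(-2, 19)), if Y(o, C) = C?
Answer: 543/481 ≈ 1.1289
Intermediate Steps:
z(X, A) = A + A**2 (z(X, A) = A**2 + A = A + A**2)
(379 + 164)/(z(1/(-21 + (8 - 1*(-2))), 21) + Y(-2, 19)) = (379 + 164)/(21*(1 + 21) + 19) = 543/(21*22 + 19) = 543/(462 + 19) = 543/481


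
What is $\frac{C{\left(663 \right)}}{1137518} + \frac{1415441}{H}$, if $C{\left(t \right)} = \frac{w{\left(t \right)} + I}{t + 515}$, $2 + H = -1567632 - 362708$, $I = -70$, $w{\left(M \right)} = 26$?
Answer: $- \frac{474171412980253}{646662738105442} \approx -0.73326$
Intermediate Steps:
$H = -1930342$ ($H = -2 - 1930340 = -1930342$)
$C{\left(t \right)} = - \frac{44}{515 + t}$ ($C{\left(t \right)} = \frac{26 - 70}{t + 515} = - \frac{44}{515 + t}$)
$\frac{C{\left(663 \right)}}{1137518} + \frac{1415441}{H} = \frac{\left(-44\right) \frac{1}{515 + 663}}{1137518} + \frac{1415441}{-1930342} = - \frac{44}{1178} \cdot \frac{1}{1137518} + 1415441 \left(- \frac{1}{1930342}\right) = \left(-44\right) \frac{1}{1178} \cdot \frac{1}{1137518} - \frac{1415441}{1930342} = \left(- \frac{22}{589}\right) \frac{1}{1137518} - \frac{1415441}{1930342} = - \frac{11}{334999051} - \frac{1415441}{1930342} = - \frac{474171412980253}{646662738105442}$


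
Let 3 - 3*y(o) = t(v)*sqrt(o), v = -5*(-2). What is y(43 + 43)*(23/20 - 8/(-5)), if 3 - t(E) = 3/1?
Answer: 11/4 ≈ 2.7500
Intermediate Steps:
v = 10
t(E) = 0 (t(E) = 3 - 3/1 = 3 - 3 = 0)
y(o) = 1 (y(o) = 1 - 0*sqrt(o) = 1 - 1/3*0 = 1 + 0 = 1)
y(43 + 43)*(23/20 - 8/(-5)) = 1*(23/20 - 8/(-5)) = 1*(23*(1/20) - 8*(-1/5)) = 1*(23/20 + 8/5) = 1*(11/4) = 11/4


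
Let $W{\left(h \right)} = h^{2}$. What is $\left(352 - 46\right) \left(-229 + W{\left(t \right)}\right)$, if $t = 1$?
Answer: $-69768$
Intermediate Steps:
$\left(352 - 46\right) \left(-229 + W{\left(t \right)}\right) = \left(352 - 46\right) \left(-229 + 1^{2}\right) = 306 \left(-229 + 1\right) = 306 \left(-228\right) = -69768$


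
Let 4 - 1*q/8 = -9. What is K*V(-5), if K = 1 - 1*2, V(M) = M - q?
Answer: 109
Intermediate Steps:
q = 104 (q = 32 - 8*(-9) = 32 + 72 = 104)
V(M) = -104 + M (V(M) = M - 1*104 = M - 104 = -104 + M)
K = -1 (K = 1 - 2 = -1)
K*V(-5) = -(-104 - 5) = -1*(-109) = 109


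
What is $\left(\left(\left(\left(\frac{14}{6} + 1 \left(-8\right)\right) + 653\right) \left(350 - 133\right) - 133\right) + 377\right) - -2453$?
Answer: $\frac{429505}{3} \approx 1.4317 \cdot 10^{5}$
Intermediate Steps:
$\left(\left(\left(\left(\frac{14}{6} + 1 \left(-8\right)\right) + 653\right) \left(350 - 133\right) - 133\right) + 377\right) - -2453 = \left(\left(\left(\left(14 \cdot \frac{1}{6} - 8\right) + 653\right) 217 - 133\right) + 377\right) + 2453 = \left(\left(\left(\left(\frac{7}{3} - 8\right) + 653\right) 217 - 133\right) + 377\right) + 2453 = \left(\left(\left(- \frac{17}{3} + 653\right) 217 - 133\right) + 377\right) + 2453 = \left(\left(\frac{1942}{3} \cdot 217 - 133\right) + 377\right) + 2453 = \left(\left(\frac{421414}{3} - 133\right) + 377\right) + 2453 = \left(\frac{421015}{3} + 377\right) + 2453 = \frac{422146}{3} + 2453 = \frac{429505}{3}$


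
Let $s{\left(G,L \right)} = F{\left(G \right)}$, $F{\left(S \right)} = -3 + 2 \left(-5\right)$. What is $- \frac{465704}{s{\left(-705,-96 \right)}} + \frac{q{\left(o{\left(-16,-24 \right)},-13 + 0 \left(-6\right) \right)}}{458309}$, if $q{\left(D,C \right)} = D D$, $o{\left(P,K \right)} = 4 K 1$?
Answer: $\frac{213436454344}{5958017} \approx 35823.0$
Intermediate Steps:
$F{\left(S \right)} = -13$ ($F{\left(S \right)} = -3 - 10 = -13$)
$s{\left(G,L \right)} = -13$
$o{\left(P,K \right)} = 4 K$
$q{\left(D,C \right)} = D^{2}$
$- \frac{465704}{s{\left(-705,-96 \right)}} + \frac{q{\left(o{\left(-16,-24 \right)},-13 + 0 \left(-6\right) \right)}}{458309} = - \frac{465704}{-13} + \frac{\left(4 \left(-24\right)\right)^{2}}{458309} = \left(-465704\right) \left(- \frac{1}{13}\right) + \left(-96\right)^{2} \cdot \frac{1}{458309} = \frac{465704}{13} + 9216 \cdot \frac{1}{458309} = \frac{465704}{13} + \frac{9216}{458309} = \frac{213436454344}{5958017}$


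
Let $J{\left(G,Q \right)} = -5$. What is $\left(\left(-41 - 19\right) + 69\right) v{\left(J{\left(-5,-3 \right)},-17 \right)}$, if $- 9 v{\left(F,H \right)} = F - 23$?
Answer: $28$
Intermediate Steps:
$v{\left(F,H \right)} = \frac{23}{9} - \frac{F}{9}$ ($v{\left(F,H \right)} = - \frac{F - 23}{9} = - \frac{-23 + F}{9} = \frac{23}{9} - \frac{F}{9}$)
$\left(\left(-41 - 19\right) + 69\right) v{\left(J{\left(-5,-3 \right)},-17 \right)} = \left(\left(-41 - 19\right) + 69\right) \left(\frac{23}{9} - - \frac{5}{9}\right) = \left(-60 + 69\right) \left(\frac{23}{9} + \frac{5}{9}\right) = 9 \cdot \frac{28}{9} = 28$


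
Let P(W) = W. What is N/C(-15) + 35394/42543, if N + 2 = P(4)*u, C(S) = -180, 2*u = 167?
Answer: -215371/212715 ≈ -1.0125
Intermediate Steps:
u = 167/2 (u = (½)*167 = 167/2 ≈ 83.500)
N = 332 (N = -2 + 4*(167/2) = -2 + 334 = 332)
N/C(-15) + 35394/42543 = 332/(-180) + 35394/42543 = 332*(-1/180) + 35394*(1/42543) = -83/45 + 11798/14181 = -215371/212715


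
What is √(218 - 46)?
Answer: 2*√43 ≈ 13.115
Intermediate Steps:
√(218 - 46) = √172 = 2*√43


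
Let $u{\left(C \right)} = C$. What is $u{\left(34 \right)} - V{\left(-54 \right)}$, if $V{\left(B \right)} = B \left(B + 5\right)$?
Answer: $-2612$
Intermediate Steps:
$V{\left(B \right)} = B \left(5 + B\right)$
$u{\left(34 \right)} - V{\left(-54 \right)} = 34 - - 54 \left(5 - 54\right) = 34 - \left(-54\right) \left(-49\right) = 34 - 2646 = -2612$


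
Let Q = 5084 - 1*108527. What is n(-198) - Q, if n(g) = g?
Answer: 103245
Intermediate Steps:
Q = -103443 (Q = 5084 - 108527 = -103443)
n(-198) - Q = -198 - 1*(-103443) = -198 + 103443 = 103245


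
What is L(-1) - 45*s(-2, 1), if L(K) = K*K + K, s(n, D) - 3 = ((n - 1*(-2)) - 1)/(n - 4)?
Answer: -285/2 ≈ -142.50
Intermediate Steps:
s(n, D) = 3 + (1 + n)/(-4 + n) (s(n, D) = 3 + ((n - 1*(-2)) - 1)/(n - 4) = 3 + ((n + 2) - 1)/(-4 + n) = 3 + ((2 + n) - 1)/(-4 + n) = 3 + (1 + n)/(-4 + n))
L(K) = K + K² (L(K) = K² + K = K + K²)
L(-1) - 45*s(-2, 1) = -(1 - 1) - 45*(-11 + 4*(-2))/(-4 - 2) = -1*0 - 45*(-11 - 8)/(-6) = 0 - (-15)*(-19)/2 = 0 - 45*19/6 = 0 - 285/2 = -285/2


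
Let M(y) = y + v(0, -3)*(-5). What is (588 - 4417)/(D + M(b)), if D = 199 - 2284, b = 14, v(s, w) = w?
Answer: 3829/2056 ≈ 1.8624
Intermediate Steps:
D = -2085
M(y) = 15 + y (M(y) = y - 3*(-5) = y + 15 = 15 + y)
(588 - 4417)/(D + M(b)) = (588 - 4417)/(-2085 + (15 + 14)) = -3829/(-2085 + 29) = -3829/(-2056) = -3829*(-1/2056) = 3829/2056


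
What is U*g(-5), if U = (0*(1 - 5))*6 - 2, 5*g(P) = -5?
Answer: 2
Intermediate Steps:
g(P) = -1 (g(P) = (1/5)*(-5) = -1)
U = -2 (U = (0*(-4))*6 - 2 = 0*6 - 2 = 0 - 2 = -2)
U*g(-5) = -2*(-1) = 2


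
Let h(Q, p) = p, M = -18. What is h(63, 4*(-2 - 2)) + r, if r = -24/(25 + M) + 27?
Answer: 53/7 ≈ 7.5714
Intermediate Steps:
r = 165/7 (r = -24/(25 - 18) + 27 = -24/7 + 27 = 165/7 ≈ 23.571)
h(63, 4*(-2 - 2)) + r = 4*(-2 - 2) + 165/7 = 4*(-4) + 165/7 = -16 + 165/7 = 53/7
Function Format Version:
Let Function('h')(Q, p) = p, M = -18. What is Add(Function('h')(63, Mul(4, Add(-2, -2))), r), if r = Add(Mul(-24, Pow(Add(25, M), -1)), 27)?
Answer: Rational(53, 7) ≈ 7.5714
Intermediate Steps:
r = Rational(165, 7) (r = Add(Mul(-24, Pow(Add(25, -18), -1)), 27) = Add(Mul(-24, Pow(7, -1)), 27) = Add(Mul(-24, Rational(1, 7)), 27) = Add(Rational(-24, 7), 27) = Rational(165, 7) ≈ 23.571)
Add(Function('h')(63, Mul(4, Add(-2, -2))), r) = Add(Mul(4, Add(-2, -2)), Rational(165, 7)) = Add(Mul(4, -4), Rational(165, 7)) = Add(-16, Rational(165, 7)) = Rational(53, 7)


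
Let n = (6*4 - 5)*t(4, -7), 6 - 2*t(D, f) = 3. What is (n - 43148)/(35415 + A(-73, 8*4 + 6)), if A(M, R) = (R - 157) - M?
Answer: -86239/70738 ≈ -1.2191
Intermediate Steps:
t(D, f) = 3/2 (t(D, f) = 3 - ½*3 = 3 - 3/2 = 3/2)
A(M, R) = -157 + R - M (A(M, R) = (-157 + R) - M = -157 + R - M)
n = 57/2 (n = (6*4 - 5)*(3/2) = (24 - 5)*(3/2) = 19*(3/2) = 57/2 ≈ 28.500)
(n - 43148)/(35415 + A(-73, 8*4 + 6)) = (57/2 - 43148)/(35415 + (-157 + (8*4 + 6) - 1*(-73))) = -86239/(2*(35415 + (-157 + (32 + 6) + 73))) = -86239/(2*(35415 + (-157 + 38 + 73))) = -86239/(2*(35415 - 46)) = -86239/2/35369 = -86239/2*1/35369 = -86239/70738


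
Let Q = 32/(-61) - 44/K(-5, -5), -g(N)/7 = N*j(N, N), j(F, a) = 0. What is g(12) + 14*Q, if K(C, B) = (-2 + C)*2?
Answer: 2236/61 ≈ 36.656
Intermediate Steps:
K(C, B) = -4 + 2*C
g(N) = 0 (g(N) = -7*N*0 = -7*0 = 0)
Q = 1118/427 (Q = 32/(-61) - 44/(-4 + 2*(-5)) = 32*(-1/61) - 44/(-4 - 10) = -32/61 - 44/(-14) = -32/61 - 44*(-1/14) = -32/61 + 22/7 = 1118/427 ≈ 2.6183)
g(12) + 14*Q = 0 + 14*(1118/427) = 0 + 2236/61 = 2236/61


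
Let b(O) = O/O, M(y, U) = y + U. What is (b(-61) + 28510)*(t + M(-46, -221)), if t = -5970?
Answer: -177823107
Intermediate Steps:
M(y, U) = U + y
b(O) = 1
(b(-61) + 28510)*(t + M(-46, -221)) = (1 + 28510)*(-5970 + (-221 - 46)) = 28511*(-5970 - 267) = 28511*(-6237) = -177823107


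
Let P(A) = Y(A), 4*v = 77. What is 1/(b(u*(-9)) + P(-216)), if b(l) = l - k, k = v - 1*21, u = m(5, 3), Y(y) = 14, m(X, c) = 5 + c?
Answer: -4/225 ≈ -0.017778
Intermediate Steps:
v = 77/4 (v = (1/4)*77 = 77/4 ≈ 19.250)
u = 8 (u = 5 + 3 = 8)
k = -7/4 (k = 77/4 - 1*21 = 77/4 - 21 = -7/4 ≈ -1.7500)
P(A) = 14
b(l) = 7/4 + l (b(l) = l - 1*(-7/4) = l + 7/4 = 7/4 + l)
1/(b(u*(-9)) + P(-216)) = 1/((7/4 + 8*(-9)) + 14) = 1/((7/4 - 72) + 14) = 1/(-281/4 + 14) = 1/(-225/4) = -4/225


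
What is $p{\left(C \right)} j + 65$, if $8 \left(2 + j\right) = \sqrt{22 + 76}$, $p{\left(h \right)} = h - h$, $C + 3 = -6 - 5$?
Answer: $65$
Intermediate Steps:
$C = -14$ ($C = -3 - 11 = -14$)
$p{\left(h \right)} = 0$
$j = -2 + \frac{7 \sqrt{2}}{8}$ ($j = -2 + \frac{\sqrt{22 + 76}}{8} = -2 + \frac{\sqrt{98}}{8} = -2 + \frac{7 \sqrt{2}}{8} \approx -0.76256$)
$p{\left(C \right)} j + 65 = 0 \left(-2 + \frac{7 \sqrt{2}}{8}\right) + 65 = 0 + 65 = 65$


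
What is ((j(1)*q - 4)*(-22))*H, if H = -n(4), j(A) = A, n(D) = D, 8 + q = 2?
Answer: -880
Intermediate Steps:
q = -6 (q = -8 + 2 = -6)
H = -4 (H = -1*4 = -4)
((j(1)*q - 4)*(-22))*H = ((1*(-6) - 4)*(-22))*(-4) = ((-6 - 4)*(-22))*(-4) = -10*(-22)*(-4) = 220*(-4) = -880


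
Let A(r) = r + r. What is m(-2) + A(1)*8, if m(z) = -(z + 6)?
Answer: 12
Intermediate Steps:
A(r) = 2*r
m(z) = -6 - z (m(z) = -(6 + z) = -6 - z)
m(-2) + A(1)*8 = (-6 - 1*(-2)) + (2*1)*8 = (-6 + 2) + 2*8 = -4 + 16 = 12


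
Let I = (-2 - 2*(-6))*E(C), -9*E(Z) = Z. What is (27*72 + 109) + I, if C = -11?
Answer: 18587/9 ≈ 2065.2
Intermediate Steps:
E(Z) = -Z/9
I = 110/9 (I = (-2 - 2*(-6))*(-1/9*(-11)) = (-2 + 12)*(11/9) = 10*(11/9) = 110/9 ≈ 12.222)
(27*72 + 109) + I = (27*72 + 109) + 110/9 = (1944 + 109) + 110/9 = 2053 + 110/9 = 18587/9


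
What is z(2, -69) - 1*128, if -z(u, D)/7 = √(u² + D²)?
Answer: -128 - 7*√4765 ≈ -611.20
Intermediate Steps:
z(u, D) = -7*√(D² + u²) (z(u, D) = -7*√(u² + D²) = -7*√(D² + u²))
z(2, -69) - 1*128 = -7*√((-69)² + 2²) - 1*128 = -7*√(4761 + 4) - 128 = -7*√4765 - 128 = -128 - 7*√4765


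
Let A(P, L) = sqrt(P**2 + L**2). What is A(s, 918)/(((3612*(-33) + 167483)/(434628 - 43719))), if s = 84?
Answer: 2345454*sqrt(23605)/48287 ≈ 7462.8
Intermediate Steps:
A(P, L) = sqrt(L**2 + P**2)
A(s, 918)/(((3612*(-33) + 167483)/(434628 - 43719))) = sqrt(918**2 + 84**2)/(((3612*(-33) + 167483)/(434628 - 43719))) = sqrt(842724 + 7056)/(((-119196 + 167483)/390909)) = sqrt(849780)/((48287*(1/390909))) = (6*sqrt(23605))/(48287/390909) = (6*sqrt(23605))*(390909/48287) = 2345454*sqrt(23605)/48287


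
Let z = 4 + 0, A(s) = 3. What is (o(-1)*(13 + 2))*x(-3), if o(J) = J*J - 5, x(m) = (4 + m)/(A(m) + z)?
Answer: -60/7 ≈ -8.5714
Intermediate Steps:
z = 4
x(m) = 4/7 + m/7 (x(m) = (4 + m)/(3 + 4) = (4 + m)/7 = (4 + m)*(1/7) = 4/7 + m/7)
o(J) = -5 + J**2 (o(J) = J**2 - 5 = -5 + J**2)
(o(-1)*(13 + 2))*x(-3) = ((-5 + (-1)**2)*(13 + 2))*(4/7 + (1/7)*(-3)) = ((-5 + 1)*15)*(4/7 - 3/7) = -4*15*(1/7) = -60*1/7 = -60/7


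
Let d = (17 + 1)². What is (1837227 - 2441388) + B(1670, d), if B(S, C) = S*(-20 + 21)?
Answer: -602491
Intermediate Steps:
d = 324 (d = 18² = 324)
B(S, C) = S (B(S, C) = S*1 = S)
(1837227 - 2441388) + B(1670, d) = (1837227 - 2441388) + 1670 = -604161 + 1670 = -602491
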